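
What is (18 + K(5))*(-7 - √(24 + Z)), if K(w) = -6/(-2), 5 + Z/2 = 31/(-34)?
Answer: -147 - 63*√391/17 ≈ -220.28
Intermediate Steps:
Z = -201/17 (Z = -10 + 2*(31/(-34)) = -10 + 2*(31*(-1/34)) = -10 + 2*(-31/34) = -10 - 31/17 = -201/17 ≈ -11.824)
K(w) = 3 (K(w) = -6*(-½) = 3)
(18 + K(5))*(-7 - √(24 + Z)) = (18 + 3)*(-7 - √(24 - 201/17)) = 21*(-7 - √(207/17)) = 21*(-7 - 3*√391/17) = -147 - 63*√391/17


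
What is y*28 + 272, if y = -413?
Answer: -11292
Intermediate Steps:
y*28 + 272 = -413*28 + 272 = -11564 + 272 = -11292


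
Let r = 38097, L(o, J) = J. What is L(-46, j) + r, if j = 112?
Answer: 38209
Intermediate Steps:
L(-46, j) + r = 112 + 38097 = 38209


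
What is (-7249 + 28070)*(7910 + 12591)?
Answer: 426851321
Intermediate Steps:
(-7249 + 28070)*(7910 + 12591) = 20821*20501 = 426851321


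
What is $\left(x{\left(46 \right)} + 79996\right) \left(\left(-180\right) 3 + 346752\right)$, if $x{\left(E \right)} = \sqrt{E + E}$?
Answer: $27695575152 + 692424 \sqrt{23} \approx 2.7699 \cdot 10^{10}$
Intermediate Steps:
$x{\left(E \right)} = \sqrt{2} \sqrt{E}$ ($x{\left(E \right)} = \sqrt{2 E} = \sqrt{2} \sqrt{E}$)
$\left(x{\left(46 \right)} + 79996\right) \left(\left(-180\right) 3 + 346752\right) = \left(\sqrt{2} \sqrt{46} + 79996\right) \left(\left(-180\right) 3 + 346752\right) = \left(2 \sqrt{23} + 79996\right) \left(-540 + 346752\right) = \left(79996 + 2 \sqrt{23}\right) 346212 = 27695575152 + 692424 \sqrt{23}$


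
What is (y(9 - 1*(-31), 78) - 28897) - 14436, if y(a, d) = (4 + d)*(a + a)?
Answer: -36773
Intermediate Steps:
y(a, d) = 2*a*(4 + d) (y(a, d) = (4 + d)*(2*a) = 2*a*(4 + d))
(y(9 - 1*(-31), 78) - 28897) - 14436 = (2*(9 - 1*(-31))*(4 + 78) - 28897) - 14436 = (2*(9 + 31)*82 - 28897) - 14436 = (2*40*82 - 28897) - 14436 = (6560 - 28897) - 14436 = -22337 - 14436 = -36773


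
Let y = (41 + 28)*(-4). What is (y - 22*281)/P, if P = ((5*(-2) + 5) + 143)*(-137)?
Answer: 3229/9453 ≈ 0.34158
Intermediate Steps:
y = -276 (y = 69*(-4) = -276)
P = -18906 (P = ((-10 + 5) + 143)*(-137) = (-5 + 143)*(-137) = 138*(-137) = -18906)
(y - 22*281)/P = (-276 - 22*281)/(-18906) = (-276 - 1*6182)*(-1/18906) = (-276 - 6182)*(-1/18906) = -6458*(-1/18906) = 3229/9453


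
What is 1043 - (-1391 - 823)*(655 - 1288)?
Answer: -1400419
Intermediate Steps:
1043 - (-1391 - 823)*(655 - 1288) = 1043 - (-2214)*(-633) = 1043 - 1*1401462 = 1043 - 1401462 = -1400419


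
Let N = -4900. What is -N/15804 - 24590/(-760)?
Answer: 9808609/300276 ≈ 32.665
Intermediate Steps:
-N/15804 - 24590/(-760) = -1*(-4900)/15804 - 24590/(-760) = 4900*(1/15804) - 24590*(-1/760) = 1225/3951 + 2459/76 = 9808609/300276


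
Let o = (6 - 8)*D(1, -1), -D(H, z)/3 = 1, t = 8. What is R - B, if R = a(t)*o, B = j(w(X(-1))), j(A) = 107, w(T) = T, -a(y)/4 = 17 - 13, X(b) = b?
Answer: -203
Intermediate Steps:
a(y) = -16 (a(y) = -4*(17 - 13) = -4*4 = -16)
D(H, z) = -3 (D(H, z) = -3*1 = -3)
B = 107
o = 6 (o = (6 - 8)*(-3) = -2*(-3) = 6)
R = -96 (R = -16*6 = -96)
R - B = -96 - 1*107 = -96 - 107 = -203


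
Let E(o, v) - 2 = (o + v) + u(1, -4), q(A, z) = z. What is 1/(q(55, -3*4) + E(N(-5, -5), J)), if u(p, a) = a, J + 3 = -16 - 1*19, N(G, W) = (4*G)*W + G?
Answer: 1/43 ≈ 0.023256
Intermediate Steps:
N(G, W) = G + 4*G*W (N(G, W) = 4*G*W + G = G + 4*G*W)
J = -38 (J = -3 + (-16 - 1*19) = -3 + (-16 - 19) = -3 - 35 = -38)
E(o, v) = -2 + o + v (E(o, v) = 2 + ((o + v) - 4) = 2 + (-4 + o + v) = -2 + o + v)
1/(q(55, -3*4) + E(N(-5, -5), J)) = 1/(-3*4 + (-2 - 5*(1 + 4*(-5)) - 38)) = 1/(-12 + (-2 - 5*(1 - 20) - 38)) = 1/(-12 + (-2 - 5*(-19) - 38)) = 1/(-12 + (-2 + 95 - 38)) = 1/(-12 + 55) = 1/43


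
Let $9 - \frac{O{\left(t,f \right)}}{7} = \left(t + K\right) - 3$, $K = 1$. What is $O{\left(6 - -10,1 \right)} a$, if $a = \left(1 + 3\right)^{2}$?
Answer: $-560$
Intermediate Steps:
$a = 16$ ($a = 4^{2} = 16$)
$O{\left(t,f \right)} = 77 - 7 t$ ($O{\left(t,f \right)} = 63 - 7 \left(\left(t + 1\right) - 3\right) = 63 - 7 \left(\left(1 + t\right) - 3\right) = 63 - 7 \left(-2 + t\right) = 63 - \left(-14 + 7 t\right) = 77 - 7 t$)
$O{\left(6 - -10,1 \right)} a = \left(77 - 7 \left(6 - -10\right)\right) 16 = \left(77 - 7 \left(6 + 10\right)\right) 16 = \left(77 - 112\right) 16 = \left(-35\right) 16 = -560$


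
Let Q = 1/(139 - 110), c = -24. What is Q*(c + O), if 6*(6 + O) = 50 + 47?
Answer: -83/174 ≈ -0.47701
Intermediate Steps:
Q = 1/29 ≈ 0.034483
O = 61/6 (O = -6 + (50 + 47)/6 = -6 + (⅙)*97 = -6 + 97/6 = 61/6 ≈ 10.167)
Q*(c + O) = (-24 + 61/6)/29 = (1/29)*(-83/6) = -83/174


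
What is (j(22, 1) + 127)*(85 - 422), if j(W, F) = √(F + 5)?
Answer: -42799 - 337*√6 ≈ -43625.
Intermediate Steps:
j(W, F) = √(5 + F)
(j(22, 1) + 127)*(85 - 422) = (√(5 + 1) + 127)*(85 - 422) = (√6 + 127)*(-337) = (127 + √6)*(-337) = -42799 - 337*√6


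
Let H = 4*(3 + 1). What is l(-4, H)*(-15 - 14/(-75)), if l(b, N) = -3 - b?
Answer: -1111/75 ≈ -14.813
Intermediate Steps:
H = 16 (H = 4*4 = 16)
l(-4, H)*(-15 - 14/(-75)) = (-3 - 1*(-4))*(-15 - 14/(-75)) = (-3 + 4)*(-15 - 14*(-1/75)) = 1*(-15 + 14/75) = 1*(-1111/75) = -1111/75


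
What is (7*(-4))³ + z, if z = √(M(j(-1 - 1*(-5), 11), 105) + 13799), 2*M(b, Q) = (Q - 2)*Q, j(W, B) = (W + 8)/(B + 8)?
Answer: -21952 + √76826/2 ≈ -21813.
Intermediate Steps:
j(W, B) = (8 + W)/(8 + B)
M(b, Q) = Q*(-2 + Q)/2 (M(b, Q) = ((Q - 2)*Q)/2 = ((-2 + Q)*Q)/2 = (Q*(-2 + Q))/2 = Q*(-2 + Q)/2)
z = √76826/2 (z = √((½)*105*(-2 + 105) + 13799) = √((½)*105*103 + 13799) = √(10815/2 + 13799) = √(38413/2) = √76826/2 ≈ 138.59)
(7*(-4))³ + z = (7*(-4))³ + √76826/2 = (-28)³ + √76826/2 = -21952 + √76826/2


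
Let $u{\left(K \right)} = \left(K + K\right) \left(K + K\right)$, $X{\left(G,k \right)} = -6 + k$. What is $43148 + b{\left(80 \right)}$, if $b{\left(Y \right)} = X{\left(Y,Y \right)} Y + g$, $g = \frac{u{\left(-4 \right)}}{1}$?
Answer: $49132$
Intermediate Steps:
$u{\left(K \right)} = 4 K^{2}$ ($u{\left(K \right)} = 2 K 2 K = 4 K^{2}$)
$g = 64$ ($g = \frac{4 \left(-4\right)^{2}}{1} = 4 \cdot 16 \cdot 1 = 64 \cdot 1 = 64$)
$b{\left(Y \right)} = 64 + Y \left(-6 + Y\right)$ ($b{\left(Y \right)} = \left(-6 + Y\right) Y + 64 = Y \left(-6 + Y\right) + 64 = 64 + Y \left(-6 + Y\right)$)
$43148 + b{\left(80 \right)} = 43148 + \left(64 + 80 \left(-6 + 80\right)\right) = 43148 + \left(64 + 80 \cdot 74\right) = 43148 + \left(64 + 5920\right) = 43148 + 5984 = 49132$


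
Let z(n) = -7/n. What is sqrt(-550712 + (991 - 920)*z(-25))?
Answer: I*sqrt(13767303)/5 ≈ 742.09*I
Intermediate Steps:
sqrt(-550712 + (991 - 920)*z(-25)) = sqrt(-550712 + (991 - 920)*(-7/(-25))) = sqrt(-550712 + 71*(-7*(-1/25))) = sqrt(-550712 + 71*(7/25)) = sqrt(-550712 + 497/25) = sqrt(-13767303/25) = I*sqrt(13767303)/5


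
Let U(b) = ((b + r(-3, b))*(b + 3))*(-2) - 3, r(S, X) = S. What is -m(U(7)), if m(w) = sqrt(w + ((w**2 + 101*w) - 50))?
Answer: -I*sqrt(1627) ≈ -40.336*I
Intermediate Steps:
U(b) = -3 - 2*(-3 + b)*(3 + b) (U(b) = ((b - 3)*(b + 3))*(-2) - 3 = ((-3 + b)*(3 + b))*(-2) - 3 = -2*(-3 + b)*(3 + b) - 3 = -3 - 2*(-3 + b)*(3 + b))
m(w) = sqrt(-50 + w**2 + 102*w) (m(w) = sqrt(w + (-50 + w**2 + 101*w)) = sqrt(-50 + w**2 + 102*w))
-m(U(7)) = -sqrt(-50 + (15 - 2*7**2)**2 + 102*(15 - 2*7**2)) = -sqrt(-50 + (15 - 2*49)**2 + 102*(15 - 2*49)) = -sqrt(-50 + (15 - 98)**2 + 102*(15 - 98)) = -sqrt(-50 + (-83)**2 + 102*(-83)) = -sqrt(-50 + 6889 - 8466) = -sqrt(-1627) = -I*sqrt(1627)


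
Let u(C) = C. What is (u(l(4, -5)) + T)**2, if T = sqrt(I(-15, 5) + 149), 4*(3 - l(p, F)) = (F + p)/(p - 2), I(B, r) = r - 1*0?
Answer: 10481/64 + 25*sqrt(154)/4 ≈ 241.33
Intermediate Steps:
I(B, r) = r (I(B, r) = r + 0 = r)
l(p, F) = 3 - (F + p)/(4*(-2 + p)) (l(p, F) = 3 - (F + p)/(4*(p - 2)) = 3 - (F + p)/(4*(-2 + p)))
T = sqrt(154) (T = sqrt(5 + 149) = sqrt(154) ≈ 12.410)
(u(l(4, -5)) + T)**2 = ((-24 - 1*(-5) + 11*4)/(4*(-2 + 4)) + sqrt(154))**2 = ((1/4)*(-24 + 5 + 44)/2 + sqrt(154))**2 = ((1/4)*(1/2)*25 + sqrt(154))**2 = (25/8 + sqrt(154))**2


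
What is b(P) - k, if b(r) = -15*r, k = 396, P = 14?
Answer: -606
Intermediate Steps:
b(P) - k = -15*14 - 1*396 = -210 - 396 = -606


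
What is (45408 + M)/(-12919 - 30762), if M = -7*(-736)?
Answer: -50560/43681 ≈ -1.1575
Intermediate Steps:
M = 5152
(45408 + M)/(-12919 - 30762) = (45408 + 5152)/(-12919 - 30762) = 50560/(-43681) = 50560*(-1/43681) = -50560/43681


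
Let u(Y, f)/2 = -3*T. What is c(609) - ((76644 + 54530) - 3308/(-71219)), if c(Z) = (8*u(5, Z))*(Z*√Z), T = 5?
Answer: -9342084414/71219 - 146160*√609 ≈ -3.7381e+6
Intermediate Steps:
u(Y, f) = -30 (u(Y, f) = 2*(-3*5) = 2*(-15) = -30)
c(Z) = -240*Z^(3/2) (c(Z) = (8*(-30))*(Z*√Z) = -240*Z^(3/2))
c(609) - ((76644 + 54530) - 3308/(-71219)) = -146160*√609 - ((76644 + 54530) - 3308/(-71219)) = -146160*√609 - (131174 - 3308*(-1/71219)) = -146160*√609 - (131174 + 3308/71219) = -146160*√609 - 1*9342084414/71219 = -146160*√609 - 9342084414/71219 = -9342084414/71219 - 146160*√609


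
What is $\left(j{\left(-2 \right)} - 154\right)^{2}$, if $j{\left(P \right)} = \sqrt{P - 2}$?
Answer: $23712 - 616 i \approx 23712.0 - 616.0 i$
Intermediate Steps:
$j{\left(P \right)} = \sqrt{-2 + P}$
$\left(j{\left(-2 \right)} - 154\right)^{2} = \left(\sqrt{-2 - 2} - 154\right)^{2} = \left(\sqrt{-4} - 154\right)^{2} = \left(2 i - 154\right)^{2} = \left(-154 + 2 i\right)^{2}$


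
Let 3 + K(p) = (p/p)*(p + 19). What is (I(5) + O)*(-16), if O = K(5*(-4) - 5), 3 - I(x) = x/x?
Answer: 112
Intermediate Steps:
K(p) = 16 + p (K(p) = -3 + (p/p)*(p + 19) = -3 + 1*(19 + p) = -3 + (19 + p) = 16 + p)
I(x) = 2 (I(x) = 3 - x/x = 3 - 1*1 = 3 - 1 = 2)
O = -9 (O = 16 + (5*(-4) - 5) = 16 + (-20 - 5) = 16 - 25 = -9)
(I(5) + O)*(-16) = (2 - 9)*(-16) = -7*(-16) = 112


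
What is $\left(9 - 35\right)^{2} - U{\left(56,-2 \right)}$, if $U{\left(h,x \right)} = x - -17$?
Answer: $661$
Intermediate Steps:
$U{\left(h,x \right)} = 17 + x$ ($U{\left(h,x \right)} = x + 17 = 17 + x$)
$\left(9 - 35\right)^{2} - U{\left(56,-2 \right)} = \left(9 - 35\right)^{2} - \left(17 - 2\right) = \left(-26\right)^{2} - 15 = 676 - 15 = 661$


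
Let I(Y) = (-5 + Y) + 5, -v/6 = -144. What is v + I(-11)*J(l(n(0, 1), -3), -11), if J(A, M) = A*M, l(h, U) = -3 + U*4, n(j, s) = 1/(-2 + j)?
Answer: -951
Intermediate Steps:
l(h, U) = -3 + 4*U
v = 864 (v = -6*(-144) = 864)
I(Y) = Y
v + I(-11)*J(l(n(0, 1), -3), -11) = 864 - 11*(-3 + 4*(-3))*(-11) = 864 - 11*(-3 - 12)*(-11) = 864 - (-165)*(-11) = 864 - 11*165 = 864 - 1815 = -951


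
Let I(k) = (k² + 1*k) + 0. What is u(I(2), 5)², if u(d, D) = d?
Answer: 36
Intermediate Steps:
I(k) = k + k² (I(k) = (k² + k) + 0 = (k + k²) + 0 = k + k²)
u(I(2), 5)² = (2*(1 + 2))² = (2*3)² = 6² = 36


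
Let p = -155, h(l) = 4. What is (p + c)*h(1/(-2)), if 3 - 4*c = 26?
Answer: -643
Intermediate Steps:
c = -23/4 (c = 3/4 - 1/4*26 = 3/4 - 13/2 = -23/4 ≈ -5.7500)
(p + c)*h(1/(-2)) = (-155 - 23/4)*4 = -643/4*4 = -643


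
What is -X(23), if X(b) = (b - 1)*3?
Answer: -66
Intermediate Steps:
X(b) = -3 + 3*b (X(b) = (-1 + b)*3 = -3 + 3*b)
-X(23) = -(-3 + 3*23) = -(-3 + 69) = -1*66 = -66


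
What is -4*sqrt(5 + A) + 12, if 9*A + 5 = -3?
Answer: 12 - 4*sqrt(37)/3 ≈ 3.8896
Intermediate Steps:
A = -8/9 (A = -5/9 + (1/9)*(-3) = -5/9 - 1/3 = -8/9 ≈ -0.88889)
-4*sqrt(5 + A) + 12 = -4*sqrt(5 - 8/9) + 12 = -4*sqrt(37)/3 + 12 = 12 - 4*sqrt(37)/3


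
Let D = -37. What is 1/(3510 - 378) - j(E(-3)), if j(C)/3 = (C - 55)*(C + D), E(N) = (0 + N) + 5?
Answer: -17429579/3132 ≈ -5565.0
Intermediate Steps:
E(N) = 5 + N (E(N) = N + 5 = 5 + N)
j(C) = 3*(-55 + C)*(-37 + C) (j(C) = 3*((C - 55)*(C - 37)) = 3*((-55 + C)*(-37 + C)) = 3*(-55 + C)*(-37 + C))
1/(3510 - 378) - j(E(-3)) = 1/(3510 - 378) - (6105 - 276*(5 - 3) + 3*(5 - 3)**2) = 1/3132 - (6105 - 276*2 + 3*2**2) = 1/3132 - (6105 - 552 + 3*4) = 1/3132 - (6105 - 552 + 12) = 1/3132 - 1*5565 = 1/3132 - 5565 = -17429579/3132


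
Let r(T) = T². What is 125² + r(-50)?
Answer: 18125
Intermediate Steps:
125² + r(-50) = 125² + (-50)² = 15625 + 2500 = 18125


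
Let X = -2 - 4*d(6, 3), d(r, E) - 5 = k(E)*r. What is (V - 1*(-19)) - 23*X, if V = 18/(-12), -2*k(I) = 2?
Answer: -57/2 ≈ -28.500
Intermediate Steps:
k(I) = -1 (k(I) = -½*2 = -1)
V = -3/2 (V = 18*(-1/12) = -3/2 ≈ -1.5000)
d(r, E) = 5 - r
X = 2 (X = -2 - 4*(5 - 1*6) = -2 - 4*(5 - 6) = -2 - 4*(-1) = -2 + 4 = 2)
(V - 1*(-19)) - 23*X = (-3/2 - 1*(-19)) - 23*2 = (-3/2 + 19) - 46 = 35/2 - 46 = -57/2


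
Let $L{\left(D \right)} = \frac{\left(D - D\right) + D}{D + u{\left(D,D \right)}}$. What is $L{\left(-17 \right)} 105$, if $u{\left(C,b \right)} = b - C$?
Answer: $105$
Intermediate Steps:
$L{\left(D \right)} = 1$ ($L{\left(D \right)} = \frac{\left(D - D\right) + D}{D + \left(D - D\right)} = \frac{0 + D}{D + 0} = \frac{D}{D} = 1$)
$L{\left(-17 \right)} 105 = 1 \cdot 105 = 105$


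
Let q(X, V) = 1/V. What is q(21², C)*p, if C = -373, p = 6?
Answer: -6/373 ≈ -0.016086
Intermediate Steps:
q(21², C)*p = 6/(-373) = -1/373*6 = -6/373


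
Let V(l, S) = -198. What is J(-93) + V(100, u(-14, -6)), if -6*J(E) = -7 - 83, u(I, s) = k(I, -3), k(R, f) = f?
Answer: -183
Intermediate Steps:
u(I, s) = -3
J(E) = 15 (J(E) = -(-7 - 83)/6 = -⅙*(-90) = 15)
J(-93) + V(100, u(-14, -6)) = 15 - 198 = -183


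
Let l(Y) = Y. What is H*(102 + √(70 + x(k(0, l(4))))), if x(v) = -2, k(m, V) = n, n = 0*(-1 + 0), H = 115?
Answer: 11730 + 230*√17 ≈ 12678.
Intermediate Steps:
n = 0 (n = 0*(-1) = 0)
k(m, V) = 0
H*(102 + √(70 + x(k(0, l(4))))) = 115*(102 + √(70 - 2)) = 115*(102 + √68) = 115*(102 + 2*√17) = 11730 + 230*√17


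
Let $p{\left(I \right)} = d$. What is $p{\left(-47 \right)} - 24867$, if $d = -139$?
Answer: $-25006$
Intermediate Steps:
$p{\left(I \right)} = -139$
$p{\left(-47 \right)} - 24867 = -139 - 24867 = -25006$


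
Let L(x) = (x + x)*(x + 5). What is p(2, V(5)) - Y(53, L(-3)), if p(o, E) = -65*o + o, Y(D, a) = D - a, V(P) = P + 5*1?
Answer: -193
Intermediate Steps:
V(P) = 5 + P (V(P) = P + 5 = 5 + P)
L(x) = 2*x*(5 + x) (L(x) = (2*x)*(5 + x) = 2*x*(5 + x))
p(o, E) = -64*o
p(2, V(5)) - Y(53, L(-3)) = -64*2 - (53 - 2*(-3)*(5 - 3)) = -128 - (53 - 2*(-3)*2) = -128 - (53 - 1*(-12)) = -128 - (53 + 12) = -128 - 1*65 = -128 - 65 = -193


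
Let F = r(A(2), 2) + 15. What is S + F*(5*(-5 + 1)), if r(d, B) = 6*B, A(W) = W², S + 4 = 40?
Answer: -504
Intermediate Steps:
S = 36 (S = -4 + 40 = 36)
F = 27 (F = 6*2 + 15 = 12 + 15 = 27)
S + F*(5*(-5 + 1)) = 36 + 27*(5*(-5 + 1)) = 36 + 27*(5*(-4)) = 36 + 27*(-20) = 36 - 540 = -504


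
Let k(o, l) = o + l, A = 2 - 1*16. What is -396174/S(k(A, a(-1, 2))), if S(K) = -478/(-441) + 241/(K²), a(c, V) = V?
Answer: -2795403744/19457 ≈ -1.4367e+5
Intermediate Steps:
A = -14 (A = 2 - 16 = -14)
k(o, l) = l + o
S(K) = 478/441 + 241/K² (S(K) = -478*(-1/441) + 241/K² = 478/441 + 241/K²)
-396174/S(k(A, a(-1, 2))) = -396174/(478/441 + 241/(2 - 14)²) = -396174/(478/441 + 241/(-12)²) = -396174/(478/441 + 241*(1/144)) = -396174/(478/441 + 241/144) = -396174/19457/7056 = -396174*7056/19457 = -2795403744/19457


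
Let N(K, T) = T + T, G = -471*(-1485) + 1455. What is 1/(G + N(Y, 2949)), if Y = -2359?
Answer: 1/706788 ≈ 1.4149e-6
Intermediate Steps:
G = 700890 (G = 699435 + 1455 = 700890)
N(K, T) = 2*T
1/(G + N(Y, 2949)) = 1/(700890 + 2*2949) = 1/(700890 + 5898) = 1/706788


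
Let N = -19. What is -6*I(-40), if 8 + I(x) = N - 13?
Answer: 240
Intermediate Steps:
I(x) = -40 (I(x) = -8 + (-19 - 13) = -8 - 32 = -40)
-6*I(-40) = -6*(-40) = 240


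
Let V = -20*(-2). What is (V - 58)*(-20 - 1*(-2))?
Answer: 324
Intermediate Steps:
V = 40
(V - 58)*(-20 - 1*(-2)) = (40 - 58)*(-20 - 1*(-2)) = -18*(-20 + 2) = -18*(-18) = 324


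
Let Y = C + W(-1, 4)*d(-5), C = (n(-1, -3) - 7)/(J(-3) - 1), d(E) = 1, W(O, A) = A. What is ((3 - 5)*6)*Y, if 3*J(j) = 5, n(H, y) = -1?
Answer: 96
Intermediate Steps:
J(j) = 5/3 (J(j) = (⅓)*5 = 5/3)
C = -12 (C = (-1 - 7)/(5/3 - 1) = -8/⅔ = -8*3/2 = -12)
Y = -8 (Y = -12 + 4*1 = -12 + 4 = -8)
((3 - 5)*6)*Y = ((3 - 5)*6)*(-8) = -2*6*(-8) = -12*(-8) = 96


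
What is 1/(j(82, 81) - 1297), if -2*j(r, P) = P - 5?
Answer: -1/1335 ≈ -0.00074906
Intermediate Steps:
j(r, P) = 5/2 - P/2 (j(r, P) = -(P - 5)/2 = -(-5 + P)/2 = 5/2 - P/2)
1/(j(82, 81) - 1297) = 1/((5/2 - 1/2*81) - 1297) = 1/((5/2 - 81/2) - 1297) = 1/(-38 - 1297) = 1/(-1335) = -1/1335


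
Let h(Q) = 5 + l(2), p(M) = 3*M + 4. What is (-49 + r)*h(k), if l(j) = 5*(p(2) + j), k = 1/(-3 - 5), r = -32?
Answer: -5265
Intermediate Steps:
p(M) = 4 + 3*M
k = -⅛ (k = 1/(-8) = -⅛ ≈ -0.12500)
l(j) = 50 + 5*j (l(j) = 5*((4 + 3*2) + j) = 5*((4 + 6) + j) = 5*(10 + j) = 50 + 5*j)
h(Q) = 65 (h(Q) = 5 + (50 + 5*2) = 5 + (50 + 10) = 5 + 60 = 65)
(-49 + r)*h(k) = (-49 - 32)*65 = -81*65 = -5265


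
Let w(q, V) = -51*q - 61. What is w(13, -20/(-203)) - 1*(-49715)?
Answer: 48991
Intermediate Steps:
w(q, V) = -61 - 51*q
w(13, -20/(-203)) - 1*(-49715) = (-61 - 51*13) - 1*(-49715) = (-61 - 663) + 49715 = -724 + 49715 = 48991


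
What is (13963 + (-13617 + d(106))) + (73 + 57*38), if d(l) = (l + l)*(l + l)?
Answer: 47529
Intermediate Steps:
d(l) = 4*l**2 (d(l) = (2*l)*(2*l) = 4*l**2)
(13963 + (-13617 + d(106))) + (73 + 57*38) = (13963 + (-13617 + 4*106**2)) + (73 + 57*38) = (13963 + (-13617 + 4*11236)) + (73 + 2166) = (13963 + (-13617 + 44944)) + 2239 = (13963 + 31327) + 2239 = 45290 + 2239 = 47529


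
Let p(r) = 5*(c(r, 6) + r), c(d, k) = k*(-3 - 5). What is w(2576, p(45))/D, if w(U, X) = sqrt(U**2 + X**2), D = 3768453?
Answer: sqrt(6636001)/3768453 ≈ 0.00068358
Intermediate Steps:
c(d, k) = -8*k (c(d, k) = k*(-8) = -8*k)
p(r) = -240 + 5*r (p(r) = 5*(-8*6 + r) = 5*(-48 + r) = -240 + 5*r)
w(2576, p(45))/D = sqrt(2576**2 + (-240 + 5*45)**2)/3768453 = sqrt(6635776 + (-240 + 225)**2)*(1/3768453) = sqrt(6635776 + (-15)**2)*(1/3768453) = sqrt(6635776 + 225)*(1/3768453) = sqrt(6636001)*(1/3768453) = sqrt(6636001)/3768453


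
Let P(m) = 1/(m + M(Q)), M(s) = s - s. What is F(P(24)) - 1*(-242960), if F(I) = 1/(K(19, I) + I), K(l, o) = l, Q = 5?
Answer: 111032744/457 ≈ 2.4296e+5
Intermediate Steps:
M(s) = 0
P(m) = 1/m (P(m) = 1/(m + 0) = 1/m)
F(I) = 1/(19 + I)
F(P(24)) - 1*(-242960) = 1/(19 + 1/24) - 1*(-242960) = 1/(19 + 1/24) + 242960 = 1/(457/24) + 242960 = 24/457 + 242960 = 111032744/457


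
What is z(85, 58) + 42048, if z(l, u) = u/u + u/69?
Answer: 2901439/69 ≈ 42050.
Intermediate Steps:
z(l, u) = 1 + u/69 (z(l, u) = 1 + u*(1/69) = 1 + u/69)
z(85, 58) + 42048 = (1 + (1/69)*58) + 42048 = (1 + 58/69) + 42048 = 127/69 + 42048 = 2901439/69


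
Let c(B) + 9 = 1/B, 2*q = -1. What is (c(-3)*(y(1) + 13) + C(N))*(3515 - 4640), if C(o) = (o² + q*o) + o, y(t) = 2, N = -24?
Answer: -477000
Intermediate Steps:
q = -½ (q = (½)*(-1) = -½ ≈ -0.50000)
c(B) = -9 + 1/B
C(o) = o² + o/2 (C(o) = (o² - o/2) + o = o² + o/2)
(c(-3)*(y(1) + 13) + C(N))*(3515 - 4640) = ((-9 + 1/(-3))*(2 + 13) - 24*(½ - 24))*(3515 - 4640) = ((-9 - ⅓)*15 - 24*(-47/2))*(-1125) = (-28/3*15 + 564)*(-1125) = (-140 + 564)*(-1125) = 424*(-1125) = -477000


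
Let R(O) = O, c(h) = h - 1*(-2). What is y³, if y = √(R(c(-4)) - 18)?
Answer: -40*I*√5 ≈ -89.443*I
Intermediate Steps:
c(h) = 2 + h (c(h) = h + 2 = 2 + h)
y = 2*I*√5 (y = √((2 - 4) - 18) = √(-2 - 18) = √(-20) = 2*I*√5 ≈ 4.4721*I)
y³ = (2*I*√5)³ = -40*I*√5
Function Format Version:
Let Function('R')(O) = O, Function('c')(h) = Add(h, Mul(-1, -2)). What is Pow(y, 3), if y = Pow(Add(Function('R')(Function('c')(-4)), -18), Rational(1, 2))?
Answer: Mul(-40, I, Pow(5, Rational(1, 2))) ≈ Mul(-89.443, I)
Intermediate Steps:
Function('c')(h) = Add(2, h) (Function('c')(h) = Add(h, 2) = Add(2, h))
y = Mul(2, I, Pow(5, Rational(1, 2))) (y = Pow(Add(Add(2, -4), -18), Rational(1, 2)) = Pow(Add(-2, -18), Rational(1, 2)) = Pow(-20, Rational(1, 2)) = Mul(2, I, Pow(5, Rational(1, 2))) ≈ Mul(4.4721, I))
Pow(y, 3) = Pow(Mul(2, I, Pow(5, Rational(1, 2))), 3) = Mul(-40, I, Pow(5, Rational(1, 2)))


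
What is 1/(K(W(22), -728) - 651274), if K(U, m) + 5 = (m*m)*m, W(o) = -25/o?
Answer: -1/386479631 ≈ -2.5875e-9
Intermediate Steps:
K(U, m) = -5 + m³ (K(U, m) = -5 + (m*m)*m = -5 + m²*m = -5 + m³)
1/(K(W(22), -728) - 651274) = 1/((-5 + (-728)³) - 651274) = 1/((-5 - 385828352) - 651274) = 1/(-385828357 - 651274) = 1/(-386479631) = -1/386479631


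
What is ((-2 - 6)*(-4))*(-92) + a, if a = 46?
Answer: -2898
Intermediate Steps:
((-2 - 6)*(-4))*(-92) + a = ((-2 - 6)*(-4))*(-92) + 46 = -8*(-4)*(-92) + 46 = 32*(-92) + 46 = -2944 + 46 = -2898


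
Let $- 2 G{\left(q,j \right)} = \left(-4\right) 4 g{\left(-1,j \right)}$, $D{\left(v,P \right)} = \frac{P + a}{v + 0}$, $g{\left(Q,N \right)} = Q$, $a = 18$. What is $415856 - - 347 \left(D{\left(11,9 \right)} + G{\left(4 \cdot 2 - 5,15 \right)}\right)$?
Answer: $\frac{4553249}{11} \approx 4.1393 \cdot 10^{5}$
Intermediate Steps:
$D{\left(v,P \right)} = \frac{18 + P}{v}$ ($D{\left(v,P \right)} = \frac{P + 18}{v + 0} = \frac{18 + P}{v}$)
$G{\left(q,j \right)} = -8$ ($G{\left(q,j \right)} = - \frac{\left(-4\right) 4 \left(-1\right)}{2} = - \frac{\left(-16\right) \left(-1\right)}{2} = \left(- \frac{1}{2}\right) 16 = -8$)
$415856 - - 347 \left(D{\left(11,9 \right)} + G{\left(4 \cdot 2 - 5,15 \right)}\right) = 415856 - - 347 \left(\frac{18 + 9}{11} - 8\right) = 415856 - - 347 \left(\frac{1}{11} \cdot 27 - 8\right) = 415856 - - 347 \left(\frac{27}{11} - 8\right) = 415856 - \left(-347\right) \left(- \frac{61}{11}\right) = 415856 - \frac{21167}{11} = \frac{4553249}{11}$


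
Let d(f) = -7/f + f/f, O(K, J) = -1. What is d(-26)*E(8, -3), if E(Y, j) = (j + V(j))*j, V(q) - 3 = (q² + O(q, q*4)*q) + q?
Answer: -891/26 ≈ -34.269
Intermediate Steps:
d(f) = 1 - 7/f (d(f) = -7/f + 1 = 1 - 7/f)
V(q) = 3 + q² (V(q) = 3 + ((q² - q) + q) = 3 + q²)
E(Y, j) = j*(3 + j + j²) (E(Y, j) = (j + (3 + j²))*j = (3 + j + j²)*j = j*(3 + j + j²))
d(-26)*E(8, -3) = ((-7 - 26)/(-26))*(-3*(3 - 3 + (-3)²)) = (-1/26*(-33))*(-3*(3 - 3 + 9)) = 33*(-3*9)/26 = (33/26)*(-27) = -891/26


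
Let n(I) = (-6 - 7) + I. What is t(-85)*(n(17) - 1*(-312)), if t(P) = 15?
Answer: 4740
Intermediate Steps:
n(I) = -13 + I
t(-85)*(n(17) - 1*(-312)) = 15*((-13 + 17) - 1*(-312)) = 15*(4 + 312) = 15*316 = 4740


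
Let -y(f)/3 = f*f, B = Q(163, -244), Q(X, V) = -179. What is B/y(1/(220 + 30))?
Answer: 11187500/3 ≈ 3.7292e+6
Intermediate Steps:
B = -179
y(f) = -3*f² (y(f) = -3*f*f = -3*f²)
B/y(1/(220 + 30)) = -179*(-(220 + 30)²/3) = -179/((-3*(1/250)²)) = -179/((-3*1/62500)) = -179/(-3/62500) = -179*(-62500/3) = 11187500/3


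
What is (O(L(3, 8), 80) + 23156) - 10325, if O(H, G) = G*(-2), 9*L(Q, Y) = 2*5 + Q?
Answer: 12671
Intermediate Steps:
L(Q, Y) = 10/9 + Q/9 (L(Q, Y) = (2*5 + Q)/9 = (10 + Q)/9 = 10/9 + Q/9)
O(H, G) = -2*G
(O(L(3, 8), 80) + 23156) - 10325 = (-2*80 + 23156) - 10325 = (-160 + 23156) - 10325 = 22996 - 10325 = 12671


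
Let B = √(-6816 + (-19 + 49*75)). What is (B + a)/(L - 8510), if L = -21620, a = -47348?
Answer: 23674/15065 - I*√790/15065 ≈ 1.5715 - 0.0018657*I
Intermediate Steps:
B = 2*I*√790 (B = √(-6816 + (-19 + 3675)) = √(-6816 + 3656) = √(-3160) = 2*I*√790 ≈ 56.214*I)
(B + a)/(L - 8510) = (2*I*√790 - 47348)/(-21620 - 8510) = (-47348 + 2*I*√790)/(-30130) = (-47348 + 2*I*√790)*(-1/30130) = 23674/15065 - I*√790/15065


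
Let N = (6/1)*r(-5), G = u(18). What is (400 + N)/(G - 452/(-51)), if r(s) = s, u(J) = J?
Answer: 1887/137 ≈ 13.774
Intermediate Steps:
G = 18
N = -30 (N = (6/1)*(-5) = (6*1)*(-5) = 6*(-5) = -30)
(400 + N)/(G - 452/(-51)) = (400 - 30)/(18 - 452/(-51)) = 370/(18 - 452*(-1/51)) = 370/(18 + 452/51) = 370/(1370/51) = 370*(51/1370) = 1887/137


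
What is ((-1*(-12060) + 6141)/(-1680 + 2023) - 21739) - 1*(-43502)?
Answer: 7482910/343 ≈ 21816.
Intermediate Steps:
((-1*(-12060) + 6141)/(-1680 + 2023) - 21739) - 1*(-43502) = ((12060 + 6141)/343 - 21739) + 43502 = (18201*(1/343) - 21739) + 43502 = (18201/343 - 21739) + 43502 = -7438276/343 + 43502 = 7482910/343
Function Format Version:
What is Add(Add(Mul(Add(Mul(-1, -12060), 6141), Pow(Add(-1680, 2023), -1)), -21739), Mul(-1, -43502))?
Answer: Rational(7482910, 343) ≈ 21816.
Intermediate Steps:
Add(Add(Mul(Add(Mul(-1, -12060), 6141), Pow(Add(-1680, 2023), -1)), -21739), Mul(-1, -43502)) = Add(Add(Mul(Add(12060, 6141), Pow(343, -1)), -21739), 43502) = Add(Add(Mul(18201, Rational(1, 343)), -21739), 43502) = Add(Add(Rational(18201, 343), -21739), 43502) = Add(Rational(-7438276, 343), 43502) = Rational(7482910, 343)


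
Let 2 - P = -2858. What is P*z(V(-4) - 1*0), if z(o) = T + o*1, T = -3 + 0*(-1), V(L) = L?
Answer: -20020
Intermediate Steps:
P = 2860 (P = 2 - 1*(-2858) = 2 + 2858 = 2860)
T = -3 (T = -3 + 0 = -3)
z(o) = -3 + o (z(o) = -3 + o*1 = -3 + o)
P*z(V(-4) - 1*0) = 2860*(-3 + (-4 - 1*0)) = 2860*(-3 + (-4 + 0)) = 2860*(-3 - 4) = 2860*(-7) = -20020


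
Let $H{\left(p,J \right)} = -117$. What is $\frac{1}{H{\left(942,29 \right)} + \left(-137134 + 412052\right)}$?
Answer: $\frac{1}{274801} \approx 3.639 \cdot 10^{-6}$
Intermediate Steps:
$\frac{1}{H{\left(942,29 \right)} + \left(-137134 + 412052\right)} = \frac{1}{-117 + \left(-137134 + 412052\right)} = \frac{1}{-117 + 274918} = \frac{1}{274801}$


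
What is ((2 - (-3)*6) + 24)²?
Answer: 1936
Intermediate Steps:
((2 - (-3)*6) + 24)² = ((2 - 1*(-18)) + 24)² = ((2 + 18) + 24)² = (20 + 24)² = 44² = 1936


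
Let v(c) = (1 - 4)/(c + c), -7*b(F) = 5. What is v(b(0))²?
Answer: 441/100 ≈ 4.4100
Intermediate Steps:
b(F) = -5/7 (b(F) = -⅐*5 = -5/7)
v(c) = -3/(2*c)
v(b(0))² = (-3/(2*(-5/7)))² = (-3/2*(-7/5))² = (21/10)² = 441/100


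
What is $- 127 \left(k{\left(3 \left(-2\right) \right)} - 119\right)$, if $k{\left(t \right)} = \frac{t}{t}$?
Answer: $14986$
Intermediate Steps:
$k{\left(t \right)} = 1$
$- 127 \left(k{\left(3 \left(-2\right) \right)} - 119\right) = - 127 \left(1 - 119\right) = \left(-127\right) \left(-118\right) = 14986$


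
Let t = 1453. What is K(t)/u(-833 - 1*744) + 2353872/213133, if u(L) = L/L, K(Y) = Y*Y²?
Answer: 653803953582913/213133 ≈ 3.0676e+9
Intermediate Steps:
K(Y) = Y³
u(L) = 1
K(t)/u(-833 - 1*744) + 2353872/213133 = 1453³/1 + 2353872/213133 = 3067586677*1 + 2353872*(1/213133) = 3067586677 + 2353872/213133 = 653803953582913/213133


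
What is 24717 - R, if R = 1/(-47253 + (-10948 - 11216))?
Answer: 1715779990/69417 ≈ 24717.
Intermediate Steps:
R = -1/69417 (R = 1/(-47253 - 22164) = 1/(-69417) = -1/69417 ≈ -1.4406e-5)
24717 - R = 24717 - 1*(-1/69417) = 24717 + 1/69417 = 1715779990/69417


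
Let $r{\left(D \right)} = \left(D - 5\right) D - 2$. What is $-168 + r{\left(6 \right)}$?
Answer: $-164$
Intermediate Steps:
$r{\left(D \right)} = -2 + D \left(-5 + D\right)$ ($r{\left(D \right)} = \left(D - 5\right) D - 2 = \left(-5 + D\right) D - 2 = D \left(-5 + D\right) - 2 = -2 + D \left(-5 + D\right)$)
$-168 + r{\left(6 \right)} = -168 - \left(32 - 36\right) = -168 - -4 = -168 + 4 = -164$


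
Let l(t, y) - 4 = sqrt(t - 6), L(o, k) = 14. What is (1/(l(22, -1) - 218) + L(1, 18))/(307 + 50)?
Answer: 2939/74970 ≈ 0.039202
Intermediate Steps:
l(t, y) = 4 + sqrt(-6 + t) (l(t, y) = 4 + sqrt(t - 6) = 4 + sqrt(-6 + t))
(1/(l(22, -1) - 218) + L(1, 18))/(307 + 50) = (1/((4 + sqrt(-6 + 22)) - 218) + 14)/(307 + 50) = (1/((4 + sqrt(16)) - 218) + 14)/357 = (1/((4 + 4) - 218) + 14)*(1/357) = (1/(8 - 218) + 14)*(1/357) = (1/(-210) + 14)*(1/357) = (-1/210 + 14)*(1/357) = (2939/210)*(1/357) = 2939/74970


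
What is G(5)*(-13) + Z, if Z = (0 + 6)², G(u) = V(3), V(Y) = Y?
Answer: -3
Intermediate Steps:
G(u) = 3
Z = 36 (Z = 6² = 36)
G(5)*(-13) + Z = 3*(-13) + 36 = -39 + 36 = -3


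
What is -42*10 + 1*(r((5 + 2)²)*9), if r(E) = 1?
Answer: -411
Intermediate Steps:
-42*10 + 1*(r((5 + 2)²)*9) = -42*10 + 1*(1*9) = -420 + 1*9 = -420 + 9 = -411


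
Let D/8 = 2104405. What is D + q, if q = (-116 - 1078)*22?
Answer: 16808972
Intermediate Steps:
D = 16835240 (D = 8*2104405 = 16835240)
q = -26268 (q = -1194*22 = -26268)
D + q = 16835240 - 26268 = 16808972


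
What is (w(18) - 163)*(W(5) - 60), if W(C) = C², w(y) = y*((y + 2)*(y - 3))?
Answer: -183295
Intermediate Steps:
w(y) = y*(-3 + y)*(2 + y) (w(y) = y*((2 + y)*(-3 + y)) = y*((-3 + y)*(2 + y)) = y*(-3 + y)*(2 + y))
(w(18) - 163)*(W(5) - 60) = (18*(-6 + 18² - 1*18) - 163)*(5² - 60) = (18*(-6 + 324 - 18) - 163)*(25 - 60) = (18*300 - 163)*(-35) = (5400 - 163)*(-35) = 5237*(-35) = -183295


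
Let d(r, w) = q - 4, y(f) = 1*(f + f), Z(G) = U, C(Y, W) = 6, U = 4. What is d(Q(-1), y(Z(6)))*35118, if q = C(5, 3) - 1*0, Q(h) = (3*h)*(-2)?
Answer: 70236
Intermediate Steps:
Z(G) = 4
Q(h) = -6*h
y(f) = 2*f (y(f) = 1*(2*f) = 2*f)
q = 6 (q = 6 - 1*0 = 6 + 0 = 6)
d(r, w) = 2 (d(r, w) = 6 - 4 = 2)
d(Q(-1), y(Z(6)))*35118 = 2*35118 = 70236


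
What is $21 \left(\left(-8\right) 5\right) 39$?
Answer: $-32760$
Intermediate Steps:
$21 \left(\left(-8\right) 5\right) 39 = 21 \left(-40\right) 39 = \left(-840\right) 39 = -32760$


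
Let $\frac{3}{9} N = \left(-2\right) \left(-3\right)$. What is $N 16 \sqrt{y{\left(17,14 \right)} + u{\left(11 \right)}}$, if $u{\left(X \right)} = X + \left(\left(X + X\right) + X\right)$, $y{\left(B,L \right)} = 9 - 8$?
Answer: $864 \sqrt{5} \approx 1932.0$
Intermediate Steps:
$y{\left(B,L \right)} = 1$ ($y{\left(B,L \right)} = 9 - 8 = 1$)
$N = 18$ ($N = 3 \left(\left(-2\right) \left(-3\right)\right) = 3 \cdot 6 = 18$)
$u{\left(X \right)} = 4 X$ ($u{\left(X \right)} = X + \left(2 X + X\right) = X + 3 X = 4 X$)
$N 16 \sqrt{y{\left(17,14 \right)} + u{\left(11 \right)}} = 18 \cdot 16 \sqrt{1 + 4 \cdot 11} = 288 \sqrt{1 + 44} = 288 \sqrt{45} = 288 \cdot 3 \sqrt{5} = 864 \sqrt{5}$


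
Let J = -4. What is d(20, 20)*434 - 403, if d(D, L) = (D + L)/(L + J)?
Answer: 682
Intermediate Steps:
d(D, L) = (D + L)/(-4 + L) (d(D, L) = (D + L)/(L - 4) = (D + L)/(-4 + L))
d(20, 20)*434 - 403 = ((20 + 20)/(-4 + 20))*434 - 403 = (40/16)*434 - 403 = ((1/16)*40)*434 - 403 = (5/2)*434 - 403 = 1085 - 403 = 682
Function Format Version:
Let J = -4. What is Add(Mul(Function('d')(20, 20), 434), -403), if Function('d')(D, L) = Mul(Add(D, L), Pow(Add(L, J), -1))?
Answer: 682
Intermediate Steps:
Function('d')(D, L) = Mul(Pow(Add(-4, L), -1), Add(D, L)) (Function('d')(D, L) = Mul(Add(D, L), Pow(Add(L, -4), -1)) = Mul(Add(D, L), Pow(Add(-4, L), -1)) = Mul(Pow(Add(-4, L), -1), Add(D, L)))
Add(Mul(Function('d')(20, 20), 434), -403) = Add(Mul(Mul(Pow(Add(-4, 20), -1), Add(20, 20)), 434), -403) = Add(Mul(Mul(Pow(16, -1), 40), 434), -403) = Add(Mul(Mul(Rational(1, 16), 40), 434), -403) = Add(Mul(Rational(5, 2), 434), -403) = Add(1085, -403) = 682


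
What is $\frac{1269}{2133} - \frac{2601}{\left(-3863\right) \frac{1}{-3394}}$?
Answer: $- \frac{697214165}{305177} \approx -2284.6$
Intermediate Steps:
$\frac{1269}{2133} - \frac{2601}{\left(-3863\right) \frac{1}{-3394}} = 1269 \cdot \frac{1}{2133} - \frac{2601}{\left(-3863\right) \left(- \frac{1}{3394}\right)} = \frac{47}{79} - \frac{2601}{\frac{3863}{3394}} = \frac{47}{79} - \frac{8827794}{3863} = - \frac{697214165}{305177}$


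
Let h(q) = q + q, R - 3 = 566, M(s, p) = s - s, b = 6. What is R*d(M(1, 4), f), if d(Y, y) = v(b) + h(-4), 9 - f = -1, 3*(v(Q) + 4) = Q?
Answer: -5690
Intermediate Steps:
M(s, p) = 0
R = 569 (R = 3 + 566 = 569)
v(Q) = -4 + Q/3
f = 10 (f = 9 - 1*(-1) = 9 + 1 = 10)
h(q) = 2*q
d(Y, y) = -10 (d(Y, y) = (-4 + (⅓)*6) + 2*(-4) = (-4 + 2) - 8 = -2 - 8 = -10)
R*d(M(1, 4), f) = 569*(-10) = -5690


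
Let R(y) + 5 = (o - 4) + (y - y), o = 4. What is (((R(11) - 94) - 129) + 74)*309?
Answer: -47586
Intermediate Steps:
R(y) = -5 (R(y) = -5 + ((4 - 4) + (y - y)) = -5 + (0 + 0) = -5 + 0 = -5)
(((R(11) - 94) - 129) + 74)*309 = (((-5 - 94) - 129) + 74)*309 = ((-99 - 129) + 74)*309 = (-228 + 74)*309 = -154*309 = -47586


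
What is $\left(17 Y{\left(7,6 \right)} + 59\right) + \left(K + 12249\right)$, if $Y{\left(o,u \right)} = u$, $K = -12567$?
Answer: $-157$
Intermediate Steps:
$\left(17 Y{\left(7,6 \right)} + 59\right) + \left(K + 12249\right) = \left(17 \cdot 6 + 59\right) + \left(-12567 + 12249\right) = \left(102 + 59\right) - 318 = 161 - 318 = -157$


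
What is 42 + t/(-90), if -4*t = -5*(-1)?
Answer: 3025/72 ≈ 42.014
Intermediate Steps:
t = -5/4 (t = -(-5)*(-1)/4 = -¼*5 = -5/4 ≈ -1.2500)
42 + t/(-90) = 42 - 5/4/(-90) = 42 - 1/90*(-5/4) = 42 + 1/72 = 3025/72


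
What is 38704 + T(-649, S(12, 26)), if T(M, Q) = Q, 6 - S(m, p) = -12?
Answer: 38722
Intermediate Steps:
S(m, p) = 18 (S(m, p) = 6 - 1*(-12) = 6 + 12 = 18)
38704 + T(-649, S(12, 26)) = 38704 + 18 = 38722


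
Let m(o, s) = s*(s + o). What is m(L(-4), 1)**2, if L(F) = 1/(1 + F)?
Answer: 4/9 ≈ 0.44444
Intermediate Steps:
m(o, s) = s*(o + s)
m(L(-4), 1)**2 = (1*(1/(1 - 4) + 1))**2 = (1*(1/(-3) + 1))**2 = (1*(-1/3 + 1))**2 = (1*(2/3))**2 = (2/3)**2 = 4/9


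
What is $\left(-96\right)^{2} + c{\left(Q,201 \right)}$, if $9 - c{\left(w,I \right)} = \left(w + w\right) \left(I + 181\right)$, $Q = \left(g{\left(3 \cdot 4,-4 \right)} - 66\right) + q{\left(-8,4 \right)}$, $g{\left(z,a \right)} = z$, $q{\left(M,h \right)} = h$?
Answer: $47425$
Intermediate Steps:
$Q = -50$ ($Q = \left(3 \cdot 4 - 66\right) + 4 = \left(12 - 66\right) + 4 = -54 + 4 = -50$)
$c{\left(w,I \right)} = 9 - 2 w \left(181 + I\right)$ ($c{\left(w,I \right)} = 9 - \left(w + w\right) \left(I + 181\right) = 9 - 2 w \left(181 + I\right)$)
$\left(-96\right)^{2} + c{\left(Q,201 \right)} = \left(-96\right)^{2} - \left(-18109 - 20100\right) = 9216 + \left(9 + 18100 + 20100\right) = 9216 + 38209 = 47425$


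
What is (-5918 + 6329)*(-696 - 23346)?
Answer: -9881262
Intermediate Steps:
(-5918 + 6329)*(-696 - 23346) = 411*(-24042) = -9881262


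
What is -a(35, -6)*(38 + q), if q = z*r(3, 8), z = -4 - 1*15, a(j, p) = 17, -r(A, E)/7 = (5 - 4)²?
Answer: -2907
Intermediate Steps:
r(A, E) = -7 (r(A, E) = -7*(5 - 4)² = -7*1² = -7*1 = -7)
z = -19 (z = -4 - 15 = -19)
q = 133 (q = -19*(-7) = 133)
-a(35, -6)*(38 + q) = -17*(38 + 133) = -17*171 = -1*2907 = -2907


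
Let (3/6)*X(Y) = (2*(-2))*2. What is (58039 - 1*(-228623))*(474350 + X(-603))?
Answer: 135973533108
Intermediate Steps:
X(Y) = -16 (X(Y) = 2*((2*(-2))*2) = 2*(-4*2) = 2*(-8) = -16)
(58039 - 1*(-228623))*(474350 + X(-603)) = (58039 - 1*(-228623))*(474350 - 16) = (58039 + 228623)*474334 = 286662*474334 = 135973533108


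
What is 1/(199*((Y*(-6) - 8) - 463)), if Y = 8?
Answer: -1/103281 ≈ -9.6823e-6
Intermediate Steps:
1/(199*((Y*(-6) - 8) - 463)) = 1/(199*((8*(-6) - 8) - 463)) = 1/(199*((-48 - 8) - 463)) = 1/(199*(-56 - 463)) = 1/(199*(-519)) = 1/(-103281) = -1/103281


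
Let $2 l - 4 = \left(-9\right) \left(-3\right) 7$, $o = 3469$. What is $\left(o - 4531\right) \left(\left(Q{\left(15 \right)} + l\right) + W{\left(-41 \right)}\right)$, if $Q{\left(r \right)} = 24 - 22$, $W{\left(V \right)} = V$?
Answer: $-61065$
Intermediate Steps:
$l = \frac{193}{2}$ ($l = 2 + \frac{\left(-9\right) \left(-3\right) 7}{2} = 2 + \frac{27 \cdot 7}{2} = 2 + \frac{1}{2} \cdot 189 = 2 + \frac{189}{2} = \frac{193}{2} \approx 96.5$)
$Q{\left(r \right)} = 2$ ($Q{\left(r \right)} = 24 - 22 = 2$)
$\left(o - 4531\right) \left(\left(Q{\left(15 \right)} + l\right) + W{\left(-41 \right)}\right) = \left(3469 - 4531\right) \left(\left(2 + \frac{193}{2}\right) - 41\right) = - 1062 \left(\frac{197}{2} - 41\right) = \left(-1062\right) \frac{115}{2} = -61065$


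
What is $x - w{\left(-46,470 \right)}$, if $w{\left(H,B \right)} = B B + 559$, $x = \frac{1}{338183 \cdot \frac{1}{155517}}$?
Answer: $- \frac{74893513480}{338183} \approx -2.2146 \cdot 10^{5}$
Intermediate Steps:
$x = \frac{155517}{338183}$ ($x = \frac{1}{338183 \cdot \frac{1}{155517}} = \frac{1}{\frac{338183}{155517}} = \frac{155517}{338183} \approx 0.45986$)
$w{\left(H,B \right)} = 559 + B^{2}$ ($w{\left(H,B \right)} = B^{2} + 559 = 559 + B^{2}$)
$x - w{\left(-46,470 \right)} = \frac{155517}{338183} - \left(559 + 470^{2}\right) = \frac{155517}{338183} - \left(559 + 220900\right) = \frac{155517}{338183} - 221459 = - \frac{74893513480}{338183}$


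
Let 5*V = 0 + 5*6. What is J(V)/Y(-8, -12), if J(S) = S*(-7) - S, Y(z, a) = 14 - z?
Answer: -24/11 ≈ -2.1818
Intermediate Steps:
V = 6 (V = (0 + 5*6)/5 = (0 + 30)/5 = (⅕)*30 = 6)
J(S) = -8*S (J(S) = -7*S - S = -8*S)
J(V)/Y(-8, -12) = (-8*6)/(14 - 1*(-8)) = -48/(14 + 8) = -48/22 = -48*1/22 = -24/11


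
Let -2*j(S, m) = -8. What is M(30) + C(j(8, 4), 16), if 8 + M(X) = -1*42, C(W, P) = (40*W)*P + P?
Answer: 2526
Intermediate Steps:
j(S, m) = 4 (j(S, m) = -½*(-8) = 4)
C(W, P) = P + 40*P*W (C(W, P) = 40*P*W + P = P + 40*P*W)
M(X) = -50 (M(X) = -8 - 1*42 = -8 - 42 = -50)
M(30) + C(j(8, 4), 16) = -50 + 16*(1 + 40*4) = -50 + 16*(1 + 160) = -50 + 16*161 = -50 + 2576 = 2526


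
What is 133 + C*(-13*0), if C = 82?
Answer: 133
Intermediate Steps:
133 + C*(-13*0) = 133 + 82*(-13*0) = 133 + 82*0 = 133 + 0 = 133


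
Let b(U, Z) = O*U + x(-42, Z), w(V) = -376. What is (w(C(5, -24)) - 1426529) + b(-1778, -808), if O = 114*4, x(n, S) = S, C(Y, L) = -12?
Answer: -2238481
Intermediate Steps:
O = 456
b(U, Z) = Z + 456*U (b(U, Z) = 456*U + Z = Z + 456*U)
(w(C(5, -24)) - 1426529) + b(-1778, -808) = (-376 - 1426529) + (-808 + 456*(-1778)) = -1426905 + (-808 - 810768) = -1426905 - 811576 = -2238481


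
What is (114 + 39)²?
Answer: 23409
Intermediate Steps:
(114 + 39)² = 153² = 23409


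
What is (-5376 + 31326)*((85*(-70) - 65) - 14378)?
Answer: -529198350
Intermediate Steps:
(-5376 + 31326)*((85*(-70) - 65) - 14378) = 25950*((-5950 - 65) - 14378) = 25950*(-6015 - 14378) = 25950*(-20393) = -529198350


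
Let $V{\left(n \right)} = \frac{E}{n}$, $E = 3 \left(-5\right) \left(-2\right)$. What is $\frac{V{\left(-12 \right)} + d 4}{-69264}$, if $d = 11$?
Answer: $- \frac{83}{138528} \approx -0.00059916$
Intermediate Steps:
$E = 30$ ($E = \left(-15\right) \left(-2\right) = 30$)
$V{\left(n \right)} = \frac{30}{n}$
$\frac{V{\left(-12 \right)} + d 4}{-69264} = \frac{\frac{30}{-12} + 11 \cdot 4}{-69264} = \left(30 \left(- \frac{1}{12}\right) + 44\right) \left(- \frac{1}{69264}\right) = \left(- \frac{5}{2} + 44\right) \left(- \frac{1}{69264}\right) = \frac{83}{2} \left(- \frac{1}{69264}\right) = - \frac{83}{138528}$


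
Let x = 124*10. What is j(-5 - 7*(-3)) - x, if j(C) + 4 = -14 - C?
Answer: -1274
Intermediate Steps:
j(C) = -18 - C (j(C) = -4 + (-14 - C) = -18 - C)
x = 1240
j(-5 - 7*(-3)) - x = (-18 - (-5 - 7*(-3))) - 1*1240 = (-18 - (-5 + 21)) - 1240 = (-18 - 1*16) - 1240 = (-18 - 16) - 1240 = -34 - 1240 = -1274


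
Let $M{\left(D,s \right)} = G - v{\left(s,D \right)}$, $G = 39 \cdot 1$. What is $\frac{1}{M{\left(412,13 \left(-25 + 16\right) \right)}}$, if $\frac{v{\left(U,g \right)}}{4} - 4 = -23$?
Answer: $\frac{1}{115} \approx 0.0086956$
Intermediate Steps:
$v{\left(U,g \right)} = -76$ ($v{\left(U,g \right)} = 16 + 4 \left(-23\right) = 16 - 92 = -76$)
$G = 39$
$M{\left(D,s \right)} = 115$ ($M{\left(D,s \right)} = 39 - -76 = 39 + 76 = 115$)
$\frac{1}{M{\left(412,13 \left(-25 + 16\right) \right)}} = \frac{1}{115}$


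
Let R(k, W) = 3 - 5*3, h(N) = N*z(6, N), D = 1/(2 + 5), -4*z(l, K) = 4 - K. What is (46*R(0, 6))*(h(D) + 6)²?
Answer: -91093869/4802 ≈ -18970.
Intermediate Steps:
z(l, K) = -1 + K/4 (z(l, K) = -(4 - K)/4 = -1 + K/4)
D = ⅐ (D = 1/7 = ⅐ ≈ 0.14286)
h(N) = N*(-1 + N/4)
R(k, W) = -12 (R(k, W) = 3 - 15 = -12)
(46*R(0, 6))*(h(D) + 6)² = (46*(-12))*((¼)*(⅐)*(-4 + ⅐) + 6)² = -552*((¼)*(⅐)*(-27/7) + 6)² = -552*(-27/196 + 6)² = -552*(1149/196)² = -552*1320201/38416 = -91093869/4802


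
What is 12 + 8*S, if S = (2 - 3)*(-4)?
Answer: 44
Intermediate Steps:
S = 4 (S = -1*(-4) = 4)
12 + 8*S = 12 + 8*4 = 12 + 32 = 44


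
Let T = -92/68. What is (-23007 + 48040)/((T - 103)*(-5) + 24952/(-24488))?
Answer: 1302642221/27098047 ≈ 48.071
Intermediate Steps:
T = -23/17 (T = -92*1/68 = -23/17 ≈ -1.3529)
(-23007 + 48040)/((T - 103)*(-5) + 24952/(-24488)) = (-23007 + 48040)/((-23/17 - 103)*(-5) + 24952/(-24488)) = 25033/(-1774/17*(-5) + 24952*(-1/24488)) = 25033/(8870/17 - 3119/3061) = 25033/(27098047/52037) = 25033*(52037/27098047) = 1302642221/27098047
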